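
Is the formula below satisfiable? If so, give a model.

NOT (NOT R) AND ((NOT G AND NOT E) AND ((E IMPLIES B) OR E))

E: False; G: False; R: True; B: True

  NOT (NOT R) = True
    NOT R = False
  (NOT G AND NOT E) AND ((E IMPLIES B) OR E) = True
    NOT G AND NOT E = True
      NOT G = True
      NOT E = True
    (E IMPLIES B) OR E = True
      E IMPLIES B = True
Both conjuncts True, so the formula holds.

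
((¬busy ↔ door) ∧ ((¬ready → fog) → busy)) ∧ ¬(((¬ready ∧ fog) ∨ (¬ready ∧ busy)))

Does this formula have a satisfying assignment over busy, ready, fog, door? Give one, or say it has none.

busy = True, ready = True, fog = True, door = False

  (¬busy ↔ door) ∧ ((¬ready → fog) → busy) = True
    ¬busy ↔ door = True
      ¬busy = False
    (¬ready → fog) → busy = True
      ¬ready → fog = True
        ¬ready = False
  ¬(((¬ready ∧ fog) ∨ (¬ready ∧ busy))) = True
    (¬ready ∧ fog) ∨ (¬ready ∧ busy) = False
      ¬ready ∧ fog = False
        ¬ready = False
      ¬ready ∧ busy = False
        ¬ready = False
Both conjuncts True, so the formula holds.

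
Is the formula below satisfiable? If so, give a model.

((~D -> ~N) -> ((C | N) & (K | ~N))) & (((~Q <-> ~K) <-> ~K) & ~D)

D = False; Q = False; C = False; K = True; N = True

  (~D -> ~N) -> ((C | N) & (K | ~N)) = True
    ~D -> ~N = False
      ~D = True
      ~N = False
    (C | N) & (K | ~N) = True
      C | N = True
      K | ~N = True
        ~N = False
  ((~Q <-> ~K) <-> ~K) & ~D = True
    (~Q <-> ~K) <-> ~K = True
      ~Q <-> ~K = False
        ~Q = True
        ~K = False
      ~K = False
    ~D = True
Both conjuncts True, so the formula holds.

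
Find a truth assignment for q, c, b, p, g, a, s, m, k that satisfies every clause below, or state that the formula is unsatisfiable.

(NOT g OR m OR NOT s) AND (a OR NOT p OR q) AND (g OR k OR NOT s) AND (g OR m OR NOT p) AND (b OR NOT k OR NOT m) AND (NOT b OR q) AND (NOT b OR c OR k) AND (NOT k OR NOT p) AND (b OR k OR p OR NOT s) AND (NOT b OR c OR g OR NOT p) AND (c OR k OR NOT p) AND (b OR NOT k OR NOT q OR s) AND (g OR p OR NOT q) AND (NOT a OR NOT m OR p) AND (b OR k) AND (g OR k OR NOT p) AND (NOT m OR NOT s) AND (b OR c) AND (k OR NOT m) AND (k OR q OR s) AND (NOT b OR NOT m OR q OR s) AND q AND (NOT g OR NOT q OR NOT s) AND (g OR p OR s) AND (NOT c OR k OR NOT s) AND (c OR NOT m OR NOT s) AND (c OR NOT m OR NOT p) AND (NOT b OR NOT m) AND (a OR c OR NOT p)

q = True, c = False, b = True, p = False, g = True, a = True, s = False, m = False, k = True

Unit clause (q) forces q = True.
Set c = False.
  then (b OR c) forces b = True.
  then (NOT b OR NOT m) forces m = False.
  then (NOT b OR c OR k) forces k = True.
  then (NOT k OR NOT p) forces p = False.
  then (g OR p OR NOT q) forces g = True.
  then (NOT g OR NOT q OR NOT s) forces s = False.
Set a = True.
All clauses satisfied.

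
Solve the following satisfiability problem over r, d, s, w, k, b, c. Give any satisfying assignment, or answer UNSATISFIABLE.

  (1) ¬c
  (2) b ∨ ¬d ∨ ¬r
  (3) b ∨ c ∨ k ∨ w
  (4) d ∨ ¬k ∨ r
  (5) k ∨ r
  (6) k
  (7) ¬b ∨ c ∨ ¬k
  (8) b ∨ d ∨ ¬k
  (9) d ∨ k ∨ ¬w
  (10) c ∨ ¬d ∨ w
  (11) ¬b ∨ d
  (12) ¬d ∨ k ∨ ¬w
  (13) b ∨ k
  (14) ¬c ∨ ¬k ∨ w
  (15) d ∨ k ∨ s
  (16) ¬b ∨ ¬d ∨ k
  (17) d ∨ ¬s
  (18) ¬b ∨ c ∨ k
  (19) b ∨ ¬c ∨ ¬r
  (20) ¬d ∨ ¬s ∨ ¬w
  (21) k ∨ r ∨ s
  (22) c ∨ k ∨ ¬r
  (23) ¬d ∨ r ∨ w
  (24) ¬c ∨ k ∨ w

Unit clause (¬c) forces c = False.
Unit clause (k) forces k = True.
In (¬b ∨ c ∨ ¬k) only ¬b is left, so b = False.
In (b ∨ d ∨ ¬k) only d is left, so d = True.
In (c ∨ ¬d ∨ w) only w is left, so w = True.
In (¬d ∨ ¬s ∨ ¬w) only ¬s is left, so s = False.
In (b ∨ ¬d ∨ ¬r) only ¬r is left, so r = False.
All clauses satisfied.

r=F, d=T, s=F, w=T, k=T, b=F, c=F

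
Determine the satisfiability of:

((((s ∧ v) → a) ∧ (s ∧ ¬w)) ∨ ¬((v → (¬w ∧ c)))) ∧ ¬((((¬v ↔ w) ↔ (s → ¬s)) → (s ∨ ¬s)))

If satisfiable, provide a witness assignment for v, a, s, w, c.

The conjunct ¬((((¬v ↔ w) ↔ (s → ¬s)) → (s ∨ ¬s))) is unsatisfiable on its own:
  v=F, s=F, w=F: evaluates to False.
  v=F, s=F, w=T: evaluates to False.
  v=F, s=T, w=F: evaluates to False.
  v=F, s=T, w=T: evaluates to False.
  v=T, s=F, w=F: evaluates to False.
  v=T, s=F, w=T: evaluates to False.
  v=T, s=T, w=F: evaluates to False.
  v=T, s=T, w=T: evaluates to False.
So the whole conjunction is unsatisfiable.

The formula is unsatisfiable.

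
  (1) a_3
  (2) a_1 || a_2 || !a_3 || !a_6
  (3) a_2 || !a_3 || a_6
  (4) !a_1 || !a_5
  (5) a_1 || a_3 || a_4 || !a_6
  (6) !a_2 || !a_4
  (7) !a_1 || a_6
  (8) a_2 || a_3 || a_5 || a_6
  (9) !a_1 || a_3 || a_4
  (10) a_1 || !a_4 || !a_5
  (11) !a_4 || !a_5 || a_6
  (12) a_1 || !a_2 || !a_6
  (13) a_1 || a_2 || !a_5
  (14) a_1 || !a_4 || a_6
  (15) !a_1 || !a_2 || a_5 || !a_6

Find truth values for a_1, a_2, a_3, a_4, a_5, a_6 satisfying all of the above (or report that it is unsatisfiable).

Unit clause (a_3) forces a_3 = True.
Set a_1 = True.
  then (!a_1 || !a_5) forces a_5 = False.
  then (!a_1 || a_6) forces a_6 = True.
  then (!a_1 || !a_2 || a_5 || !a_6) forces a_2 = False.
Set a_4 = False.
All clauses satisfied.

a_1 = True; a_2 = False; a_3 = True; a_4 = False; a_5 = False; a_6 = True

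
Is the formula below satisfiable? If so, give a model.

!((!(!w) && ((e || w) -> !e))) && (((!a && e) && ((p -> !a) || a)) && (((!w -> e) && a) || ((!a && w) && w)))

e = True, p = True, a = False, w = True

  !((!(!w) && ((e || w) -> !e))) = True
    !(!w) && ((e || w) -> !e) = False
      !(!w) = True
        !w = False
      (e || w) -> !e = False
        e || w = True
        !e = False
  ((!a && e) && ((p -> !a) || a)) && (((!w -> e) && a) || ((!a && w) && w)) = True
    (!a && e) && ((p -> !a) || a) = True
      !a && e = True
        !a = True
      (p -> !a) || a = True
        p -> !a = True
          !a = True
    ((!w -> e) && a) || ((!a && w) && w) = True
      (!w -> e) && a = False
        !w -> e = True
          !w = False
      (!a && w) && w = True
        !a && w = True
          !a = True
Both conjuncts True, so the formula holds.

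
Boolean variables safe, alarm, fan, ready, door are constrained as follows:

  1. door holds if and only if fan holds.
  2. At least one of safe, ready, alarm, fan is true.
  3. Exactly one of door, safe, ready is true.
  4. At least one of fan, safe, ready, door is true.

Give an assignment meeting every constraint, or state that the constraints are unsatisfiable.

safe=T; alarm=T; fan=F; ready=F; door=F

  (1) door=F, fan=F — same ✓
  (2) {safe, ready, alarm, fan}: 2 true — at least one ✓
  (3) {door, safe, ready}: 1 true — exactly one ✓
  (4) {fan, safe, ready, door}: 1 true — at least one ✓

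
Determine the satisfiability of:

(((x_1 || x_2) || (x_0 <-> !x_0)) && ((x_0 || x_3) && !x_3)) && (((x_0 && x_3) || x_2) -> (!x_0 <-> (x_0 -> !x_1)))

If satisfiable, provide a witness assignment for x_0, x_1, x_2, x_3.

x_0: True; x_1: True; x_2: True; x_3: False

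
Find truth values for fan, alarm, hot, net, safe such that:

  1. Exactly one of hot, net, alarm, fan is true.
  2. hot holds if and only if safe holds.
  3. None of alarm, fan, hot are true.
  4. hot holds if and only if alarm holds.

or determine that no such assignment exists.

fan=F, alarm=F, hot=F, net=T, safe=F

  (1) {hot, net, alarm, fan}: 1 true — exactly one ✓
  (2) hot=F, safe=F — same ✓
  (3) {alarm, fan, hot}: 0 true — none ✓
  (4) hot=F, alarm=F — same ✓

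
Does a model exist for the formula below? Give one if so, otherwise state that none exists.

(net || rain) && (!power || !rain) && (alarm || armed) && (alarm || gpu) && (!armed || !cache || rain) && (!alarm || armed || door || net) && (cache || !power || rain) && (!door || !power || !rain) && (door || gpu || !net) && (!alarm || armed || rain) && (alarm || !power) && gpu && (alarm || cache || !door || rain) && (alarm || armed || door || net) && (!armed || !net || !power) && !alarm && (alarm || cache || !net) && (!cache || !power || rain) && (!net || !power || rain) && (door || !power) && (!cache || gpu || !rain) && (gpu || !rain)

Unit clause (gpu) forces gpu = True.
Unit clause (!alarm) forces alarm = False.
In (alarm || armed) only armed is left, so armed = True.
In (alarm || !power) only !power is left, so power = False.
Try rain = False:
  (net || rain) forces net = True.
  (!armed || !cache || rain) forces cache = False.
  clause (alarm || cache || !net) is falsified — backtrack.
So rain = True.
Set cache = True.
Set net = True.
Set door = True.
All clauses satisfied.

armed: True, rain: True, cache: True, power: False, net: True, gpu: True, door: True, alarm: False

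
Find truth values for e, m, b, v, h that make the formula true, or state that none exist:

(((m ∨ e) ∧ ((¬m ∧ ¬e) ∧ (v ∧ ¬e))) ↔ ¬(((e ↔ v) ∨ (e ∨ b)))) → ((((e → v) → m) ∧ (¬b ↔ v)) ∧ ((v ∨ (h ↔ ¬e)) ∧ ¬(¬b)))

e=F; m=F; b=F; v=T; h=F

  (((m ∨ e) ∧ ((¬m ∧ ¬e) ∧ (v ∧ ¬e))) ↔ ¬(((e ↔ v) ∨ (e ∨ b)))) → ((((e → v) → m) ∧ (¬b ↔ v)) ∧ ((v ∨ (h ↔ ¬e)) ∧ ¬(¬b))) = True
    ((m ∨ e) ∧ ((¬m ∧ ¬e) ∧ (v ∧ ¬e))) ↔ ¬(((e ↔ v) ∨ (e ∨ b))) = False
      (m ∨ e) ∧ ((¬m ∧ ¬e) ∧ (v ∧ ¬e)) = False
        m ∨ e = False
        (¬m ∧ ¬e) ∧ (v ∧ ¬e) = True
          ¬m ∧ ¬e = True
            ¬m = True
            ¬e = True
          v ∧ ¬e = True
            ¬e = True
      ¬(((e ↔ v) ∨ (e ∨ b))) = True
        (e ↔ v) ∨ (e ∨ b) = False
          e ↔ v = False
          e ∨ b = False
    (((e → v) → m) ∧ (¬b ↔ v)) ∧ ((v ∨ (h ↔ ¬e)) ∧ ¬(¬b)) = False
      ((e → v) → m) ∧ (¬b ↔ v) = False
        (e → v) → m = False
          e → v = True
        ¬b ↔ v = True
          ¬b = True
      (v ∨ (h ↔ ¬e)) ∧ ¬(¬b) = False
        v ∨ (h ↔ ¬e) = True
          h ↔ ¬e = False
            ¬e = True
        ¬(¬b) = False
          ¬b = True
The formula evaluates to True.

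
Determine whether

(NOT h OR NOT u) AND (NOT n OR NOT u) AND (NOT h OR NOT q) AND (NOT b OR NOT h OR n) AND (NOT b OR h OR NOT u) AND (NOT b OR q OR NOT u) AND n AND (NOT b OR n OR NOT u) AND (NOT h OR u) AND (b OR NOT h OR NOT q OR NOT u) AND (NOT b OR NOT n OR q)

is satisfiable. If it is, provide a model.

Unit clause (n) forces n = True.
In (NOT n OR NOT u) only NOT u is left, so u = False.
In (NOT h OR u) only NOT h is left, so h = False.
Set b = True.
  then (NOT b OR NOT n OR q) forces q = True.
All clauses satisfied.

u = False, h = False, n = True, b = True, q = True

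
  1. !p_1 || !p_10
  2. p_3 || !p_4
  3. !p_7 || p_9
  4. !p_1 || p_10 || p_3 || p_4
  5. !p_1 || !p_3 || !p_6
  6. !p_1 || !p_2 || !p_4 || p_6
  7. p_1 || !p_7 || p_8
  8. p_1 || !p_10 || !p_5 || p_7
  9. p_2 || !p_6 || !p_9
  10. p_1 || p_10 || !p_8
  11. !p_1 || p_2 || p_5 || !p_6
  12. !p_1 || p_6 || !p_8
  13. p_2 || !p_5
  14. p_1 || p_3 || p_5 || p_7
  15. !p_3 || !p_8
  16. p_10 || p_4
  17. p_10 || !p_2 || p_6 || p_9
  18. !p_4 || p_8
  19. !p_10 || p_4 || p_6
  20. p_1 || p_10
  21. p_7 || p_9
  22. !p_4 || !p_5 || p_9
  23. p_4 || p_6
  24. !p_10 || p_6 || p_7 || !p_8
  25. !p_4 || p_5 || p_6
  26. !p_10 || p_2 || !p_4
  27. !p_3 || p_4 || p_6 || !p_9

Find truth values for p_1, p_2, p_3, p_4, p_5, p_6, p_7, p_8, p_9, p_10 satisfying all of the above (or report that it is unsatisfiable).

Set p_1 = False.
  then (p_1 || p_10) forces p_10 = True.
Set p_2 = True.
Set p_3 = False.
  then (p_3 || !p_4) forces p_4 = False.
  then (!p_10 || p_4 || p_6) forces p_6 = True.
Set p_5 = False.
  then (p_1 || p_3 || p_5 || p_7) forces p_7 = True.
  then (!p_7 || p_9) forces p_9 = True.
  then (p_1 || !p_7 || p_8) forces p_8 = True.
All clauses satisfied.

p_1: False, p_2: True, p_3: False, p_4: False, p_5: False, p_6: True, p_7: True, p_8: True, p_9: True, p_10: True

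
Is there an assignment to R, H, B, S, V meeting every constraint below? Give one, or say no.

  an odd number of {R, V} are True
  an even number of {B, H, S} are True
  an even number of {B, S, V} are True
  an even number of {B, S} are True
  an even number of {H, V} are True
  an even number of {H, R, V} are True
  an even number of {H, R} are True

UNSATISFIABLE

Adding constraints 1, 2, 4, 6 mod 2: every variable appears an even number of times on the left, so the left side is 0.
But the right sides sum to 1 (mod 2). 0 ≠ 1 — the system is inconsistent.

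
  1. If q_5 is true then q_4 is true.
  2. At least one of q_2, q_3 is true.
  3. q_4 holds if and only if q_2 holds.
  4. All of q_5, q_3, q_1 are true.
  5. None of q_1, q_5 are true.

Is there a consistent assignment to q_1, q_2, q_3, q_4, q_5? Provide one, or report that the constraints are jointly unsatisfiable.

Case q_1 = True:
  Constraint (5) is violated (q_1=T) — contradiction.
Case q_1 = False:
  Constraint (4) is violated (q_1=F) — contradiction.
Both cases fail — unsatisfiable.

Unsatisfiable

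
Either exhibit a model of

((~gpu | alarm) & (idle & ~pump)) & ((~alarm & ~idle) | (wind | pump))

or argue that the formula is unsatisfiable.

pump = False; wind = True; idle = True; gpu = False; alarm = False

  (~gpu | alarm) & (idle & ~pump) = True
    ~gpu | alarm = True
      ~gpu = True
    idle & ~pump = True
      ~pump = True
  (~alarm & ~idle) | (wind | pump) = True
    ~alarm & ~idle = False
      ~alarm = True
      ~idle = False
    wind | pump = True
Both conjuncts True, so the formula holds.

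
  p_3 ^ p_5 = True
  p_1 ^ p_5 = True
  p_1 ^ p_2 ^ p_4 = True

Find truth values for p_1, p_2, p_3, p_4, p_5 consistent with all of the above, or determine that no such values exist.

p_1 = True, p_2 = False, p_3 = True, p_4 = False, p_5 = False

p_3 ^ p_5 = T ^ F = True ✓
p_1 ^ p_5 = T ^ F = True ✓
p_1 ^ p_2 ^ p_4 = T ^ F ^ F = True ✓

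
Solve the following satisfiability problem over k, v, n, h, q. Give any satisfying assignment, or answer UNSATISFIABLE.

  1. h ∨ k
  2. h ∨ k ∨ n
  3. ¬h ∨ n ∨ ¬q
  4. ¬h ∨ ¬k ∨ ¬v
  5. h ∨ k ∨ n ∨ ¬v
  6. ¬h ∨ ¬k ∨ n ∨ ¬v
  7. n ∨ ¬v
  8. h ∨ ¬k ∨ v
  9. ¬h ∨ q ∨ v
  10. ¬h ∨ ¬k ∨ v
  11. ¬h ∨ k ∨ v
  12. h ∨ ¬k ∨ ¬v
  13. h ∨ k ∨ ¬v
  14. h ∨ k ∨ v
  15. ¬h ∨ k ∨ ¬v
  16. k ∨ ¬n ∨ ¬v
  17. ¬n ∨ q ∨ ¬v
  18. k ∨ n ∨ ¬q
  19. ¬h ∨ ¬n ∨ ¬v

Case k = True:
  If v = True:
    (¬h ∨ ¬k ∨ ¬v) forces h = False.
    clause (h ∨ ¬k ∨ ¬v) is falsified.
  If v = False:
    (h ∨ ¬k ∨ v) forces h = True.
    clause (¬h ∨ ¬k ∨ v) is falsified.
  Every sub-case reaches a contradiction.
Case k = False:
  (h ∨ k) forces h = True.
  (¬h ∨ k ∨ v) forces v = True.
  Clause (¬h ∨ k ∨ ¬v) is falsified — contradiction.
Both cases fail, so the formula is unsatisfiable.

Unsatisfiable — no assignment works.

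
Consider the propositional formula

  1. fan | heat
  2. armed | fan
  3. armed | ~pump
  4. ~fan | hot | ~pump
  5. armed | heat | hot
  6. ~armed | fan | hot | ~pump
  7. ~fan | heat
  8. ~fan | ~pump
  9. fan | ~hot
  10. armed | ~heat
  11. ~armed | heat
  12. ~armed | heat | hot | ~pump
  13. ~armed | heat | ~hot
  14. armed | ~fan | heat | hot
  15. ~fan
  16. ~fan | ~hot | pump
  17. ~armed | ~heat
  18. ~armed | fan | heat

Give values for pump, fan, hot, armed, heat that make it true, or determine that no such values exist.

Case fan = True:
  Clause (~fan) is falsified — contradiction.
Case fan = False:
  (fan | heat) forces heat = True.
  (armed | fan) forces armed = True.
  Clause (~armed | ~heat) is falsified — contradiction.
Both cases fail, so the formula is unsatisfiable.

No satisfying assignment exists.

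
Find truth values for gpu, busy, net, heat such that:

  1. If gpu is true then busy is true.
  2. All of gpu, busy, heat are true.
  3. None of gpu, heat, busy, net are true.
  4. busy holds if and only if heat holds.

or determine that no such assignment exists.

Case gpu = True:
  Constraint (3) is violated (gpu=T) — contradiction.
Case gpu = False:
  Constraint (2) is violated (gpu=F) — contradiction.
Both cases fail — unsatisfiable.

Unsatisfiable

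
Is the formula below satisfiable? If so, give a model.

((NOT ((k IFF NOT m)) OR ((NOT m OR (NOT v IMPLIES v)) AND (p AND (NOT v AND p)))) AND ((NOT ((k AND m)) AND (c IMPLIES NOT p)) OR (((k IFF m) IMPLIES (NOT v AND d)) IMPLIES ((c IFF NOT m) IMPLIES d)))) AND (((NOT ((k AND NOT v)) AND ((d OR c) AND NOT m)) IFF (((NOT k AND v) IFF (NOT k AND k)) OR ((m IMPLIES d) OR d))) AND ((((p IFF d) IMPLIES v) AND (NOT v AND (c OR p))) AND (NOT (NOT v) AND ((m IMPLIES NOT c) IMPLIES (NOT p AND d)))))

Case v = True: the conjunct NOT v is False.
Case v = False: the conjunct NOT (NOT v) becomes NOT (NOT False) = False.
Both cases fail — unsatisfiable.

Unsatisfiable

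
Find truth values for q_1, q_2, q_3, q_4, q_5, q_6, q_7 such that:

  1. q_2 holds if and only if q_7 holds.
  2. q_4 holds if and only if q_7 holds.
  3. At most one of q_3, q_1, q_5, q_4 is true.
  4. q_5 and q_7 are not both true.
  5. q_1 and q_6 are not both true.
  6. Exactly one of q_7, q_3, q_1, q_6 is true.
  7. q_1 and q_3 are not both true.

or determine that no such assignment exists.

q_1 = False; q_2 = False; q_3 = False; q_4 = False; q_5 = True; q_6 = True; q_7 = False

  (1) q_2=F, q_7=F — same ✓
  (2) q_4=F, q_7=F — same ✓
  (3) {q_3, q_1, q_5, q_4}: 1 true — at most one ✓
  (4) q_5=T, q_7=F — not both ✓
  (5) q_1=F, q_6=T — not both ✓
  (6) {q_7, q_3, q_1, q_6}: 1 true — exactly one ✓
  (7) q_1=F, q_3=F — not both ✓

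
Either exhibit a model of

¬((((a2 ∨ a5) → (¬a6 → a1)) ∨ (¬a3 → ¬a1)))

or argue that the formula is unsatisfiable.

Case a1 = True: the formula becomes ¬((True ∨ a3)) = False.
Case a1 = False: the formula becomes ¬((((a2 ∨ a5) → a6) ∨ True)) = False.
Both cases fail — unsatisfiable.

The formula is unsatisfiable.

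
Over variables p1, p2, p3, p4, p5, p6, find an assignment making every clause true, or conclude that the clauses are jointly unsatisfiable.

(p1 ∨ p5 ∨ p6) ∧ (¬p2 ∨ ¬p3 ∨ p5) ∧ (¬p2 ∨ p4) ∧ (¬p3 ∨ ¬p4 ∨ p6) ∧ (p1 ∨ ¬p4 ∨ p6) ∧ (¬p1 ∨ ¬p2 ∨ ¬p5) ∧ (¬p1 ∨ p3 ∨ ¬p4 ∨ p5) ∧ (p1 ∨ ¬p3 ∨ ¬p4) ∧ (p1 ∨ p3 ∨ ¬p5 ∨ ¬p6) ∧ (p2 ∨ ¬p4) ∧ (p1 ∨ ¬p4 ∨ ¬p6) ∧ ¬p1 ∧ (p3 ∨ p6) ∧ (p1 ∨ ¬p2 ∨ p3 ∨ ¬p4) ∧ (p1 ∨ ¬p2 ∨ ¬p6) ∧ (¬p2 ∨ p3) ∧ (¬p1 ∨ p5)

p1=F; p2=F; p3=T; p4=F; p5=T; p6=F

Unit clause (¬p1) forces p1 = False.
Try p2 = True:
  (¬p2 ∨ p4) forces p4 = True.
  (p1 ∨ ¬p4 ∨ p6) forces p6 = True.
  clause (p1 ∨ ¬p4 ∨ ¬p6) is falsified — backtrack.
So p2 = False.
  then (p2 ∨ ¬p4) forces p4 = False.
Set p3 = True.
Set p5 = True.
Set p6 = False.
All clauses satisfied.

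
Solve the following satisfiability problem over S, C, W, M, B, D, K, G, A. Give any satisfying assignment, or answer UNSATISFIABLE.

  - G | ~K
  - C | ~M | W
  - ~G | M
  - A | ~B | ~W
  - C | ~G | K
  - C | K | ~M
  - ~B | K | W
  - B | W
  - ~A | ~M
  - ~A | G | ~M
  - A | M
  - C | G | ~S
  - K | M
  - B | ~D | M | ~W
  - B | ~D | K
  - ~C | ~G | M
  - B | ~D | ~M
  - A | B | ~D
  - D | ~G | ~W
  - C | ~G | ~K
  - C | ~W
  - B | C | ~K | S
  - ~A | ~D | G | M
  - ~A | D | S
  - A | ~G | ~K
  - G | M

Set S = True.
Try C = False:
  (C | G | ~S) forces G = True.
  (~G | M) forces M = True.
  (C | ~M | W) forces W = True.
  clause (C | ~W) is falsified — backtrack.
So C = True.
Set W = True.
Set M = True.
  then (~A | ~M) forces A = False.
  then (A | ~B | ~W) forces B = False.
  then (B | ~D | ~M) forces D = False.
  then (D | ~G | ~W) forces G = False.
  then (G | ~K) forces K = False.
All clauses satisfied.

S: True, C: True, W: True, M: True, B: False, D: False, K: False, G: False, A: False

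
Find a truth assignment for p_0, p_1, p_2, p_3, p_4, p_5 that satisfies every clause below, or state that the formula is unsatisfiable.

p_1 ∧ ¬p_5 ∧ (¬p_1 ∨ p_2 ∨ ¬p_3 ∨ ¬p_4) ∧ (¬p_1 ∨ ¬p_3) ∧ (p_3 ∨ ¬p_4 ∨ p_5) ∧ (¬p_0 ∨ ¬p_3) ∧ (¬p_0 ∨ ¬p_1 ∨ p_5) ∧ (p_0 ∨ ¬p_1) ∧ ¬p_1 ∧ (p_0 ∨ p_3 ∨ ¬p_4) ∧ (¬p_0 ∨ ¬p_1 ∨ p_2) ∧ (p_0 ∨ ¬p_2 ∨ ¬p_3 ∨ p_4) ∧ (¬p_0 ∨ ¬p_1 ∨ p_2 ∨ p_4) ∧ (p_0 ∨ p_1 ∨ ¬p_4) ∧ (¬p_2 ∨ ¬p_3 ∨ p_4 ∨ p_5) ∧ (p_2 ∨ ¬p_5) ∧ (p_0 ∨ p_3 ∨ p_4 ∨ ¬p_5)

Unsatisfiable — no assignment works.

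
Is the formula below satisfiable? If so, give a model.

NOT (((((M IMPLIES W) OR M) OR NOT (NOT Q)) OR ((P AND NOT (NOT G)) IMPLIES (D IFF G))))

Unsatisfiable — no assignment works.

Case M = True: the formula becomes NOT ((True OR ((P AND NOT (NOT G)) IMPLIES (D IFF G)))) = False.
Case M = False: the formula becomes NOT ((True OR ((P AND NOT (NOT G)) IMPLIES (D IFF G)))) = False.
Both cases fail — unsatisfiable.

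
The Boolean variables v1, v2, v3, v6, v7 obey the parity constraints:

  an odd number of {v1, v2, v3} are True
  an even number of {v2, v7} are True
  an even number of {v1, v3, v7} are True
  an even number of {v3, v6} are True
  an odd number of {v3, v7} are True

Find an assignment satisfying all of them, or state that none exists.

Adding constraints 1, 2, 3 mod 2: every variable appears an even number of times on the left, so the left side is 0.
But the right sides sum to 1 (mod 2). 0 ≠ 1 — the system is inconsistent.

The formula is unsatisfiable.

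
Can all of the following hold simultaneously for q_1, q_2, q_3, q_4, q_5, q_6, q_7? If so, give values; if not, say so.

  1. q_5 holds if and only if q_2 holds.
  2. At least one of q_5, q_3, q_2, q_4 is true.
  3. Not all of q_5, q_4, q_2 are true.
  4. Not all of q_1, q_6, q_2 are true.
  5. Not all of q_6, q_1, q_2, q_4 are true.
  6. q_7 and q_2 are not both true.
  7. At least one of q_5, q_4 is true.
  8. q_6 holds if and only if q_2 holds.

q_1: True; q_2: False; q_3: False; q_4: True; q_5: False; q_6: False; q_7: True

  (1) q_5=F, q_2=F — same ✓
  (2) {q_5, q_3, q_2, q_4}: 1 true — at least one ✓
  (3) {q_5, q_4, q_2}: 1/3 true — not all ✓
  (4) {q_1, q_6, q_2}: 1/3 true — not all ✓
  (5) {q_6, q_1, q_2, q_4}: 2/4 true — not all ✓
  (6) q_7=T, q_2=F — not both ✓
  (7) {q_5, q_4}: 1 true — at least one ✓
  (8) q_6=F, q_2=F — same ✓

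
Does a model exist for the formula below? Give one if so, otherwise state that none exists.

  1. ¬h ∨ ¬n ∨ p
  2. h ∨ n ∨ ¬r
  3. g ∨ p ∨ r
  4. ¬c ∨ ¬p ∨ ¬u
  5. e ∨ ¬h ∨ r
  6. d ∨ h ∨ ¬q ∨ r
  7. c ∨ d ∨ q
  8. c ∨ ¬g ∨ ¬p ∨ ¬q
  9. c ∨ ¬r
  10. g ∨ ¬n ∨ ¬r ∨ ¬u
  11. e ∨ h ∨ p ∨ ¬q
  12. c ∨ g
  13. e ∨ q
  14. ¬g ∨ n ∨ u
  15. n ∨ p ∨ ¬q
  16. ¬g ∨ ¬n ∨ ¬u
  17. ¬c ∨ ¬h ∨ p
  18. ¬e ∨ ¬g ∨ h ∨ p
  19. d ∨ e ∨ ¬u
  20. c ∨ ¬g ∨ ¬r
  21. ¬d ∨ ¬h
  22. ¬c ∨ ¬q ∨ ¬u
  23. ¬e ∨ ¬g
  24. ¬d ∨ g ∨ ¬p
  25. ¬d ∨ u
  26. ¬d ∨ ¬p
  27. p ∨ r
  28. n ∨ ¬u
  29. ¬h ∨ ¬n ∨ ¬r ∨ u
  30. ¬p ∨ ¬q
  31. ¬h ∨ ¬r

Set c = True.
Set h = False.
Try g = True:
  (¬e ∨ ¬g) forces e = False.
  (e ∨ q) forces q = True.
  (e ∨ h ∨ p ∨ ¬q) forces p = True.
  clause (¬p ∨ ¬q) is falsified — backtrack.
So g = False.
Set r = True.
  then (h ∨ n ∨ ¬r) forces n = True.
  then (g ∨ ¬n ∨ ¬r ∨ ¬u) forces u = False.
  then (¬d ∨ u) forces d = False.
Try e = False:
  (e ∨ q) forces q = True.
  (e ∨ h ∨ p ∨ ¬q) forces p = True.
  clause (¬p ∨ ¬q) is falsified — backtrack.
So e = True.
Set q = True.
  then (¬p ∨ ¬q) forces p = False.
All clauses satisfied.

c = True; h = False; g = False; r = True; e = True; q = True; p = False; n = True; d = False; u = False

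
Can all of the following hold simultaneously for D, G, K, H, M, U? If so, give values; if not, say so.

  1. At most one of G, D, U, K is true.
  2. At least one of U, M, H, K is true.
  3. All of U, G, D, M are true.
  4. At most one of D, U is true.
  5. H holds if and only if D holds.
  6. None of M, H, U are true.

Case M = True:
  Constraint (6) is violated (M=T) — contradiction.
Case M = False:
  Constraint (3) is violated (M=F) — contradiction.
Both cases fail — unsatisfiable.

Unsatisfiable — no assignment works.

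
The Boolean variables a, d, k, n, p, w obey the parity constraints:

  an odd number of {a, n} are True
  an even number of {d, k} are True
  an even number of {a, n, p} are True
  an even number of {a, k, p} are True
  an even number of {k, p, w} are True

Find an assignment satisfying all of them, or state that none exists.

a = False; d = True; k = True; n = True; p = True; w = False

{a, n}: 1 true → odd ✓
{d, k}: 2 true → even ✓
{a, n, p}: 2 true → even ✓
{a, k, p}: 2 true → even ✓
{k, p, w}: 2 true → even ✓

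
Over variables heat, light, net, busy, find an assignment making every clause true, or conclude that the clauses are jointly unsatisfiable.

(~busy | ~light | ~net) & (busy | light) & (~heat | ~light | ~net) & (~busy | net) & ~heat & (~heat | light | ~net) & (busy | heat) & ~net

UNSATISFIABLE

Case heat = True:
  Clause (~heat) is falsified — contradiction.
Case heat = False:
  (busy | heat) forces busy = True.
  (~busy | net) forces net = True.
  Clause (~net) is falsified — contradiction.
Both cases fail, so the formula is unsatisfiable.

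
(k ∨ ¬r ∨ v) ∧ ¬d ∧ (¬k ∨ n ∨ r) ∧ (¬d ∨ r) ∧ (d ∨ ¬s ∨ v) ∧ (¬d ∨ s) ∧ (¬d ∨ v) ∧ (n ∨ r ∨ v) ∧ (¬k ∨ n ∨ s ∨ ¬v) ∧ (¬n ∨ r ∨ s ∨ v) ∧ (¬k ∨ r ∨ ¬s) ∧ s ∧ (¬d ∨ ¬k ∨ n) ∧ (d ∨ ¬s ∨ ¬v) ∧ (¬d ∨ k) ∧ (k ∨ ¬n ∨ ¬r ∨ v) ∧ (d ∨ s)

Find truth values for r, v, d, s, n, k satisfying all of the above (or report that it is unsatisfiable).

No satisfying assignment exists.

Case d = True:
  Clause (¬d) is falsified — contradiction.
Case d = False:
  (s) forces s = True.
  (d ∨ ¬s ∨ v) forces v = True.
  Clause (d ∨ ¬s ∨ ¬v) is falsified — contradiction.
Both cases fail, so the formula is unsatisfiable.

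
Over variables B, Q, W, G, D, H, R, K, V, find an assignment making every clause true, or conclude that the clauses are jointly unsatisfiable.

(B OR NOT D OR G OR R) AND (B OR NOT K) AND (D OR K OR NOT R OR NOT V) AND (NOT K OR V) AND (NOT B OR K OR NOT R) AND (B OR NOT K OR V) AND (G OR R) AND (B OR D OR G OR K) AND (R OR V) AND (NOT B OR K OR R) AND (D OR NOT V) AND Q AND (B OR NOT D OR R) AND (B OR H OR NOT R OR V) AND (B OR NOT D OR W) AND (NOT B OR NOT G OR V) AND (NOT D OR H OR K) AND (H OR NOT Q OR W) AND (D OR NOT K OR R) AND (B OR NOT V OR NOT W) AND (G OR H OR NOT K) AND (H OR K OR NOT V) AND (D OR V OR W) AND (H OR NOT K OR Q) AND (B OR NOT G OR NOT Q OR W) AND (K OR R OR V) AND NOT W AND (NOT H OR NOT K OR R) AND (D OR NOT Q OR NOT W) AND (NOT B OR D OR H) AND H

B: True, Q: True, W: False, G: True, D: True, H: True, R: True, K: True, V: True

Unit clause (Q) forces Q = True.
Unit clause (NOT W) forces W = False.
Unit clause (H) forces H = True.
Try B = False:
  (B OR NOT K) forces K = False.
  (B OR NOT D OR W) forces D = False.
  (B OR D OR G OR K) forces G = True.
  clause (B OR NOT G OR NOT Q OR W) is falsified — backtrack.
So B = True.
Set G = True.
  then (NOT B OR NOT G OR V) forces V = True.
  then (D OR NOT V) forces D = True.
Try R = False:
  (NOT B OR K OR R) forces K = True.
  clause (NOT H OR NOT K OR R) is falsified — backtrack.
So R = True.
  then (NOT B OR K OR NOT R) forces K = True.
All clauses satisfied.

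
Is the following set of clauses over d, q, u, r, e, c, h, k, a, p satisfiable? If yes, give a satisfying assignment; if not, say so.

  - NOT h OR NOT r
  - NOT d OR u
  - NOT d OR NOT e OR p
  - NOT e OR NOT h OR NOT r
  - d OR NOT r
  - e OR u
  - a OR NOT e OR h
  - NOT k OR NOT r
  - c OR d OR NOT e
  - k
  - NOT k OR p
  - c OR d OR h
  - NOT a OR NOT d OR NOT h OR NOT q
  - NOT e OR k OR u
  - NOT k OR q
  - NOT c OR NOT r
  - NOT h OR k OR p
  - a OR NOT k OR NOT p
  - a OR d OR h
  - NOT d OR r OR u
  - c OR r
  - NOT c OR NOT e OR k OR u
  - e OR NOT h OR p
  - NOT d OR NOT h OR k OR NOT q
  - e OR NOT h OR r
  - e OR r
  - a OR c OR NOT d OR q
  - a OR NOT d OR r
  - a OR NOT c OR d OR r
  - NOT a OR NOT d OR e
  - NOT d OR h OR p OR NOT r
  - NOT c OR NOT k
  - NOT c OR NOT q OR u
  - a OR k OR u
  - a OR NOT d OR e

Case c = True:
  (k) forces k = True.
  Clause (NOT c OR NOT k) is falsified — contradiction.
Case c = False:
  (k) forces k = True.
  (NOT k OR NOT r) forces r = False.
  Clause (c OR r) is falsified — contradiction.
Both cases fail, so the formula is unsatisfiable.

The formula is unsatisfiable.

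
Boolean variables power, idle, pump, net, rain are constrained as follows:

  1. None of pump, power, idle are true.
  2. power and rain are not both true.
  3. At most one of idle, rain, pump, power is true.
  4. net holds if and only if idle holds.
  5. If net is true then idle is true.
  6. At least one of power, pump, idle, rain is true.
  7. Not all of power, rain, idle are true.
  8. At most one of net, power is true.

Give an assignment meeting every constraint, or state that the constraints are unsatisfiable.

power = False, idle = False, pump = False, net = False, rain = True

  (1) {pump, power, idle}: 0 true — none ✓
  (2) power=F, rain=T — not both ✓
  (3) {idle, rain, pump, power}: 1 true — at most one ✓
  (4) net=F, idle=F — same ✓
  (5) net=F ⇒ idle: vacuous ✓
  (6) {power, pump, idle, rain}: 1 true — at least one ✓
  (7) {power, rain, idle}: 1/3 true — not all ✓
  (8) {net, power}: 0 true — at most one ✓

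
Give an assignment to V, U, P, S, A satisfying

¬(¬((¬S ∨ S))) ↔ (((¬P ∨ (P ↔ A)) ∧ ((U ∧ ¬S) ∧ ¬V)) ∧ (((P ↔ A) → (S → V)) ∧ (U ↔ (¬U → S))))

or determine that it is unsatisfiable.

V = False, U = True, P = False, S = False, A = False

  ¬(¬((¬S ∨ S))) ↔ (((¬P ∨ (P ↔ A)) ∧ ((U ∧ ¬S) ∧ ¬V)) ∧ (((P ↔ A) → (S → V)) ∧ (U ↔ (¬U → S)))) = True
    ¬(¬((¬S ∨ S))) = True
      ¬((¬S ∨ S)) = False
        ¬S ∨ S = True
          ¬S = True
    ((¬P ∨ (P ↔ A)) ∧ ((U ∧ ¬S) ∧ ¬V)) ∧ (((P ↔ A) → (S → V)) ∧ (U ↔ (¬U → S))) = True
      (¬P ∨ (P ↔ A)) ∧ ((U ∧ ¬S) ∧ ¬V) = True
        ¬P ∨ (P ↔ A) = True
          ¬P = True
          P ↔ A = True
        (U ∧ ¬S) ∧ ¬V = True
          U ∧ ¬S = True
            ¬S = True
          ¬V = True
      ((P ↔ A) → (S → V)) ∧ (U ↔ (¬U → S)) = True
        (P ↔ A) → (S → V) = True
          P ↔ A = True
          S → V = True
        U ↔ (¬U → S) = True
          ¬U → S = True
            ¬U = False
The formula evaluates to True.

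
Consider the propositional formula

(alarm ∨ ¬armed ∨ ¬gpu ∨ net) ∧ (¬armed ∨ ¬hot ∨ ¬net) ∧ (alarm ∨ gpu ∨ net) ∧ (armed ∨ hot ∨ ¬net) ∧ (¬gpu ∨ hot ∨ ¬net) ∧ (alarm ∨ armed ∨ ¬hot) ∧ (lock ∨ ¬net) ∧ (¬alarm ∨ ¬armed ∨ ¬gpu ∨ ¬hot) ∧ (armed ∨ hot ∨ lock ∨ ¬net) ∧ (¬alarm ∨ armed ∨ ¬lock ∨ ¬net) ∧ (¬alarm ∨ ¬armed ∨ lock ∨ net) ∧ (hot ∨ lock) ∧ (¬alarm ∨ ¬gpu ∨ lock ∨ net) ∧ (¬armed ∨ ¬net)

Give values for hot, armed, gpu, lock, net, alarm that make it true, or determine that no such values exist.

Set hot = False.
  then (hot ∨ lock) forces lock = True.
Set armed = False.
  then (armed ∨ hot ∨ ¬net) forces net = False.
Set gpu = True.
Set alarm = False.
All clauses satisfied.

hot = False; armed = False; gpu = True; lock = True; net = False; alarm = False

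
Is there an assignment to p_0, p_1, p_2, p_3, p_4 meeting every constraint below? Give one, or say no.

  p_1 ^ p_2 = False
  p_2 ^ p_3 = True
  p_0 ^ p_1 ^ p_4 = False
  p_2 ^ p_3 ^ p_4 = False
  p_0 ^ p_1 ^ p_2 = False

p_0 = False, p_1 = True, p_2 = True, p_3 = False, p_4 = True

p_1 ^ p_2 = T ^ T = False ✓
p_2 ^ p_3 = T ^ F = True ✓
p_0 ^ p_1 ^ p_4 = F ^ T ^ T = False ✓
p_2 ^ p_3 ^ p_4 = T ^ F ^ T = False ✓
p_0 ^ p_1 ^ p_2 = F ^ T ^ T = False ✓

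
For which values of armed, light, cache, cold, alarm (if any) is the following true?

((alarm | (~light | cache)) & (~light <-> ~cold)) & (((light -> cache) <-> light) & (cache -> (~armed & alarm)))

armed = False, light = True, cache = True, cold = True, alarm = True

  (alarm | (~light | cache)) & (~light <-> ~cold) = True
    alarm | (~light | cache) = True
      ~light | cache = True
        ~light = False
    ~light <-> ~cold = True
      ~light = False
      ~cold = False
  ((light -> cache) <-> light) & (cache -> (~armed & alarm)) = True
    (light -> cache) <-> light = True
      light -> cache = True
    cache -> (~armed & alarm) = True
      ~armed & alarm = True
        ~armed = True
Both conjuncts True, so the formula holds.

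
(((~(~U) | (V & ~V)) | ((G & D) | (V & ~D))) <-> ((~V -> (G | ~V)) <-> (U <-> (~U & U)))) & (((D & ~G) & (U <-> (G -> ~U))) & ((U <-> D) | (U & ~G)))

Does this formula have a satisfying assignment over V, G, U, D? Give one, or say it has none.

Case U = True: the formula simplifies to ~((~V -> (G | ~V))) & (((D & ~G) & ~G) & (D | ~G)).
  V = True: the conjunct ~((~V -> (G | ~V))) becomes ~((False -> G)) = False.
  V = False: the conjunct ~((~V -> (G | ~V))) becomes ~((True -> True)) = False.
Case U = False: the conjunct U <-> (G -> ~U) becomes False <-> (G -> True) = False.
Both cases fail — unsatisfiable.

Unsatisfiable — no assignment works.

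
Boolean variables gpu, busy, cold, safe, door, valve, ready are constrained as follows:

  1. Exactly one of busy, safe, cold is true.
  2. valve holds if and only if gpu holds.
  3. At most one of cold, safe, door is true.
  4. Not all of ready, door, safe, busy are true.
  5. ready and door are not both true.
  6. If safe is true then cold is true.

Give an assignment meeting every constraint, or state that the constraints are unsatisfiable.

gpu = False; busy = True; cold = False; safe = False; door = False; valve = False; ready = True

  (1) {busy, safe, cold}: 1 true — exactly one ✓
  (2) valve=F, gpu=F — same ✓
  (3) {cold, safe, door}: 0 true — at most one ✓
  (4) {ready, door, safe, busy}: 2/4 true — not all ✓
  (5) ready=T, door=F — not both ✓
  (6) safe=F ⇒ cold: vacuous ✓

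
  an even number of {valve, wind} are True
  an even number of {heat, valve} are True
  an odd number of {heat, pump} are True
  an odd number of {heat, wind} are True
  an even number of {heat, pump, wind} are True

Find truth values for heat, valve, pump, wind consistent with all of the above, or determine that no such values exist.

Adding constraints 1, 2, 4 mod 2: every variable appears an even number of times on the left, so the left side is 0.
But the right sides sum to 1 (mod 2). 0 ≠ 1 — the system is inconsistent.

Unsatisfiable — no assignment works.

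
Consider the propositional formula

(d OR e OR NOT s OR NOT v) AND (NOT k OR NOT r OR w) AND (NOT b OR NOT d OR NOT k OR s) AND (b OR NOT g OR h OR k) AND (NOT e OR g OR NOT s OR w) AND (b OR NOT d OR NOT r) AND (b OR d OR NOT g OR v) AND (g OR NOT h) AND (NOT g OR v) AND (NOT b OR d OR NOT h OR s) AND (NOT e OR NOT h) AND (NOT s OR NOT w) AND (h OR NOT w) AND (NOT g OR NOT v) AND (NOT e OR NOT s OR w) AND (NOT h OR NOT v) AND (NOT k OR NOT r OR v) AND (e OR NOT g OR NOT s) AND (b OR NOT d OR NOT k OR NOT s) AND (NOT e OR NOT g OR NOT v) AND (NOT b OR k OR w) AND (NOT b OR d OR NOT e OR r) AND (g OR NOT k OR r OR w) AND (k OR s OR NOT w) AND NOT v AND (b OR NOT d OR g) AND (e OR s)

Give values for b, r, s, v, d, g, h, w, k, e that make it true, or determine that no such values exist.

b = False, r = False, s = True, v = False, d = False, g = False, h = False, w = False, k = False, e = False

Unit clause (NOT v) forces v = False.
In (NOT g OR v) only NOT g is left, so g = False.
In (g OR NOT h) only NOT h is left, so h = False.
In (h OR NOT w) only NOT w is left, so w = False.
Try b = True:
  (NOT b OR k OR w) forces k = True.
  (NOT k OR NOT r OR w) forces r = False.
  clause (g OR NOT k OR r OR w) is falsified — backtrack.
So b = False.
  then (b OR NOT d OR g) forces d = False.
Set r = False.
  then (g OR NOT k OR r OR w) forces k = False.
Set s = True.
  then (NOT e OR g OR NOT s OR w) forces e = False.
All clauses satisfied.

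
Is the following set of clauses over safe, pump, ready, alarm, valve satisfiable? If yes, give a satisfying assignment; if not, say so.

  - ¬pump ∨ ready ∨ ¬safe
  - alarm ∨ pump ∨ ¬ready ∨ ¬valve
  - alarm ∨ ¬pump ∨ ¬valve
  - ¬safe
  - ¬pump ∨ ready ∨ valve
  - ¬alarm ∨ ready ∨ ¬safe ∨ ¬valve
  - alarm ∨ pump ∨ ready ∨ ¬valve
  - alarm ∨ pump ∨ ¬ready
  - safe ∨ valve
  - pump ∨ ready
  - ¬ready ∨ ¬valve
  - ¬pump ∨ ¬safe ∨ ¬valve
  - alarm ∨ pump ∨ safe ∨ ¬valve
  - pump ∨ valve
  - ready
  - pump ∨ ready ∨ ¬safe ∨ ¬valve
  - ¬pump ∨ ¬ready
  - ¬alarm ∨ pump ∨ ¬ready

The formula is unsatisfiable.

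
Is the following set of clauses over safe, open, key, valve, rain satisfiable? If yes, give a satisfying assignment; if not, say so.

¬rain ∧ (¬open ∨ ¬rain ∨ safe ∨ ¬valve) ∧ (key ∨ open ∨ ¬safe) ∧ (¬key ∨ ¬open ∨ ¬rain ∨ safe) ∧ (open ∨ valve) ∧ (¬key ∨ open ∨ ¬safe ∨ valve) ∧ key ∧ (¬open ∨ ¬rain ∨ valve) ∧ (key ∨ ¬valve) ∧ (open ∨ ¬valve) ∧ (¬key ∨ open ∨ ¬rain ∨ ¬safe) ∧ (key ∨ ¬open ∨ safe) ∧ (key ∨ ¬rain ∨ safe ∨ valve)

safe=T, open=T, key=T, valve=T, rain=F

Unit clause (¬rain) forces rain = False.
Unit clause (key) forces key = True.
Set safe = True.
Set open = True.
Set valve = True.
All clauses satisfied.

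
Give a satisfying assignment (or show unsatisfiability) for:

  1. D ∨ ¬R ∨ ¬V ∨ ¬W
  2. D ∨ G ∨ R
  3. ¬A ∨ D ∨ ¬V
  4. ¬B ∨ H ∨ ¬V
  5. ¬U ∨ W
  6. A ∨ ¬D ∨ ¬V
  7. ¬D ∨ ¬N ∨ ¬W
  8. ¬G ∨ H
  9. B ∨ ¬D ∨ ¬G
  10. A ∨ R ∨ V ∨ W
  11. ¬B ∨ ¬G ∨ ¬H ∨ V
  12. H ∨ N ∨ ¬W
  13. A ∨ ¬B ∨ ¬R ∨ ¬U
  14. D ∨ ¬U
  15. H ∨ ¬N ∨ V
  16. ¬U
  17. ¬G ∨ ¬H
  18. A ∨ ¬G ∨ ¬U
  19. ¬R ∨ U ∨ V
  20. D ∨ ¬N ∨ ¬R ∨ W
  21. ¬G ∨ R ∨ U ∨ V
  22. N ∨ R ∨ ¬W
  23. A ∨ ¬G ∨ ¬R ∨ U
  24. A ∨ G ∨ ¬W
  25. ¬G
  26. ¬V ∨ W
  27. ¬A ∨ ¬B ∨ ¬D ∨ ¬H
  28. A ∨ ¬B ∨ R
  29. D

G: False, U: False, B: True, N: False, V: False, A: True, W: False, H: False, R: False, D: True

Unit clause (¬U) forces U = False.
Unit clause (¬G) forces G = False.
Unit clause (D) forces D = True.
Set B = True.
Set N = False.
Set V = False.
  then (¬R ∨ U ∨ V) forces R = False.
  then (N ∨ R ∨ ¬W) forces W = False.
  then (A ∨ ¬B ∨ R) forces A = True.
  then (¬A ∨ ¬B ∨ ¬D ∨ ¬H) forces H = False.
All clauses satisfied.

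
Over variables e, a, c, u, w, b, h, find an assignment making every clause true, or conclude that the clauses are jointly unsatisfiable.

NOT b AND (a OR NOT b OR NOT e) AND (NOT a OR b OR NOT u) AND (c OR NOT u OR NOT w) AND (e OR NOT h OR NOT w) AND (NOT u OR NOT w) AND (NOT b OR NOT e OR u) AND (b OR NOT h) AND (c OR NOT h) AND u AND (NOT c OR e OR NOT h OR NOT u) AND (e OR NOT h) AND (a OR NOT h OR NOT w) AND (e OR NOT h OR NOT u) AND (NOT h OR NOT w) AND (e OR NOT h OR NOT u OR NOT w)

e = False; a = False; c = True; u = True; w = False; b = False; h = False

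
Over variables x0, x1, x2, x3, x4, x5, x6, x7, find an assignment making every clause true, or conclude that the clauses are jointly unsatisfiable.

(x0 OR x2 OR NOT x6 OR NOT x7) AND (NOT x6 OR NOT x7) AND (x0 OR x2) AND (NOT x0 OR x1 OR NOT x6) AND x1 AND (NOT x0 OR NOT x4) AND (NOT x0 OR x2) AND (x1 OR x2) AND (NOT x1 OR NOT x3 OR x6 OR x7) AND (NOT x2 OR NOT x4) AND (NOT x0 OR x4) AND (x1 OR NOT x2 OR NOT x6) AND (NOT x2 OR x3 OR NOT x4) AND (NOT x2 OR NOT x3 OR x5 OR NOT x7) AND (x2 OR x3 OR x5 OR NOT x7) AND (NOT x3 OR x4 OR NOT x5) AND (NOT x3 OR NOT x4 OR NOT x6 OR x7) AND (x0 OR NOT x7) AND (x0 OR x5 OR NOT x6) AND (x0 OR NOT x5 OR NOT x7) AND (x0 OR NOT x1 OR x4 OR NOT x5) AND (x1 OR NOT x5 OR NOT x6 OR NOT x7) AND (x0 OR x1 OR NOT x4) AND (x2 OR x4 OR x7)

x0 = False; x1 = True; x2 = True; x3 = False; x4 = False; x5 = False; x6 = False; x7 = False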